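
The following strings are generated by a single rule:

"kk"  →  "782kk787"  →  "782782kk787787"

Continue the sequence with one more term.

782782782kk787787787

s(k+1) = 782·s(k)·787, so each term gains 782 as a prefix and 787 as a suffix.
One more step from 782782kk787787 gives the answer.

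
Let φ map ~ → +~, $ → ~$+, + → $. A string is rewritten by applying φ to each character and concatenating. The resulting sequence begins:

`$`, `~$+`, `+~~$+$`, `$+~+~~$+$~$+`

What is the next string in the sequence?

Expanding $+~+~~$+$~$+: $→~$+, +→$, ~→+~, +→$, ~→+~, ~→+~, $→~$+, +→$, $→~$+, ~→+~, $→~$+, +→$. Concatenated: ~$+ $ +~ $ +~ +~ ~$+ $ ~$+ +~ ~$+ $.

~$+$+~$+~+~~$+$~$++~~$+$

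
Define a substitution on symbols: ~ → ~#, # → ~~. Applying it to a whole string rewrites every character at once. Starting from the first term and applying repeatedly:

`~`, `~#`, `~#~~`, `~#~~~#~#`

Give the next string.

~#~~~#~#~#~~~#~~

Rewriting each symbol of ~#~~~#~#: ~→~#, #→~~, ~→~#, ~→~#, ~→~#, #→~~, ~→~#, #→~~, which concatenates to ~# ~~ ~# ~# ~# ~~ ~# ~~.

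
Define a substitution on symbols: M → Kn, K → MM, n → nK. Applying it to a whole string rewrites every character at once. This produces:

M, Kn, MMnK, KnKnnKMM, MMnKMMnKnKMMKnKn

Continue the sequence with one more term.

Applying the rule to each of the 16 symbols of MMnKMMnKnKMMKnKn gives the pieces Kn Kn nK MM Kn Kn nK MM nK MM Kn Kn MM nK MM nK, which concatenate to the answer.

KnKnnKMMKnKnnKMMnKMMKnKnMMnKMMnK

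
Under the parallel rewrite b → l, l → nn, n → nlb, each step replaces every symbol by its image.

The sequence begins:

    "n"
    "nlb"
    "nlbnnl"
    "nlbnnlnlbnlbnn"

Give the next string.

Rewriting the 14 symbols of nlbnnlnlbnlbnn one by one yields nlb nn l nlb nlb nn nlb nn l nlb nn l nlb nlb; concatenated:

nlbnnlnlbnlbnnnlbnnlnlbnnlnlbnlb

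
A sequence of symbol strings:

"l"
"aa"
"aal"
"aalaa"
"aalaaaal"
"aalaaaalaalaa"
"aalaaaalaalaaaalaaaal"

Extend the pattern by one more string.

Each term (from the third on) is the previous term followed by the one before it: term 3 = aa·l = aal.
Continuing: aalaaaalaalaaaalaaaal · aalaaaalaalaa gives term 8.

aalaaaalaalaaaalaaaalaalaaaalaalaa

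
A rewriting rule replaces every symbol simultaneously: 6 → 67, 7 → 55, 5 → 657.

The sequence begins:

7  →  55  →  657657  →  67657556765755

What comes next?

Rewriting the 14 symbols of 67657556765755 one by one yields 67 55 67 657 55 657 657 67 55 67 657 55 657 657; concatenated:

6755676575565765767556765755657657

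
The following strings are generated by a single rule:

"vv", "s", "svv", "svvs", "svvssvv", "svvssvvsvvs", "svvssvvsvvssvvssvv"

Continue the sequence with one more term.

svvssvvsvvssvvssvvsvvssvvsvvs

Each term (from the third on) is the previous term followed by the one before it: term 3 = s·vv = svv.
The next term joins svvssvvsvvssvvssvv and svvssvvsvvs.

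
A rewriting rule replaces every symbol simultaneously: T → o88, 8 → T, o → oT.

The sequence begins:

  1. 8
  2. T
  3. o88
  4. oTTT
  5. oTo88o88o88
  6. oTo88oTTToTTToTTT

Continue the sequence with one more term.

oTo88oTTToTo88o88o88oTo88o88o88oTo88o88o88

Replace each of the 17 characters of oTo88oTTToTTToTTT in place — oT o88 oT T T oT o88 o88 o88 oT o88 o88 o88 oT o88 o88 o88 — and concatenate.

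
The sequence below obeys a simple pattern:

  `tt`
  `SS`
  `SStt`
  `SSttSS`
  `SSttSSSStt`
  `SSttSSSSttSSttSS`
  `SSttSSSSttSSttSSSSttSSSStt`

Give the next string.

This is a Fibonacci-style word recurrence s(k) = s(k−1)·s(k−2): e.g. SS·tt = SStt.
Continuing: SSttSSSSttSSttSSSSttSSSStt · SSttSSSSttSSttSS gives term 8.

SSttSSSSttSSttSSSSttSSSSttSSttSSSSttSSttSS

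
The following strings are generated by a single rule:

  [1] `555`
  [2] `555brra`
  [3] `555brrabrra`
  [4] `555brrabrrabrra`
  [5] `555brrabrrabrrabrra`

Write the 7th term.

555brrabrrabrrabrrabrrabrra

Every step adds brra to the end: s(k+1) = s(k)·brra.
From 555brrabrrabrrabrra, 2 further steps: 555brrabrrabrrabrra → 555brrabrrabrrabrrabrra → (answer).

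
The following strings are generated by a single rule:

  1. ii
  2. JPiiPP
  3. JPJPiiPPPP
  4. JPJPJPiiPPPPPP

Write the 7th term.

Every step adds JP to the front and PP to the end of the previous string.
From JPJPJPiiPPPPPP, 3 further steps: JPJPJPiiPPPPPP → JPJPJPJPiiPPPPPPPP → JPJPJPJPJPiiPPPPPPPPPP → (answer).

JPJPJPJPJPJPiiPPPPPPPPPPPP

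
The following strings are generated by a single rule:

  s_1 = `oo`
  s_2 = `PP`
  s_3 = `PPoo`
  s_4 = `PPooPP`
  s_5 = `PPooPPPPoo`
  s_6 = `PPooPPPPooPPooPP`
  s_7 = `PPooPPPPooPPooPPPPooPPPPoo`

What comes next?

PPooPPPPooPPooPPPPooPPPPooPPooPPPPooPPooPP

This is a Fibonacci-style word recurrence s(k) = s(k−1)·s(k−2): e.g. PP·oo = PPoo.
So term 8 is PPooPPPPooPPooPPPPooPPPPoo·PPooPPPPooPPooPP.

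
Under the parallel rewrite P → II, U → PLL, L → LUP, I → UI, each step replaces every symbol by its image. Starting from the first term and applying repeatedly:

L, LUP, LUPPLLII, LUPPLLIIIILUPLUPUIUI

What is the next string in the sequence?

Replace each of the 20 characters of LUPPLLIIIILUPLUPUIUI in place — LUP PLL II II LUP LUP UI UI UI UI LUP PLL II LUP PLL II PLL UI PLL UI — and concatenate.

LUPPLLIIIILUPLUPUIUIUIUILUPPLLIILUPPLLIIPLLUIPLLUI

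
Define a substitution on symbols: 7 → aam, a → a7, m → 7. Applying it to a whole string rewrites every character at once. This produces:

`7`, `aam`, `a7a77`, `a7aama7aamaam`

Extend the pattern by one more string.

Rewriting the 13 symbols of a7aama7aamaam one by one yields a7 aam a7 a7 7 a7 aam a7 a7 7 a7 a7 7; concatenated:

a7aama7a77a7aama7a77a7a77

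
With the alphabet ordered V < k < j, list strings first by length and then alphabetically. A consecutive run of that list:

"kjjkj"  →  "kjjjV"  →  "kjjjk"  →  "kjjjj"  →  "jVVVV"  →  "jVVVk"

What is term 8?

Stepping forward 2 times from jVVVk: jVVVk → jVVVj, then the target.

jVVkV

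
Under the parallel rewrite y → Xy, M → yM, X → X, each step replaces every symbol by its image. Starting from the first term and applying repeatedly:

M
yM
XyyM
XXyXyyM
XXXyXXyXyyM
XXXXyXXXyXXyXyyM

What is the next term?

Applying the rule to each of the 16 symbols of XXXXyXXXyXXyXyyM gives the pieces X X X X Xy X X X Xy X X Xy X Xy Xy yM, which concatenate to the answer.

XXXXXyXXXXyXXXyXXyXyyM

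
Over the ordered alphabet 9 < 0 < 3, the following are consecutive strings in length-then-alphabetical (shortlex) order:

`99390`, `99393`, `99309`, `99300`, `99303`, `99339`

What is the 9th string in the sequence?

Advancing 3 positions from 99339 through 99339 → 99330 → 99333 reaches term 9.

90999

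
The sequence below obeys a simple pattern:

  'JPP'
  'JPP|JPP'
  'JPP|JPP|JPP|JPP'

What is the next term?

s(k+1) = s(k)·|·s(k) — each term doubles the last with '|' between the halves.
Doubling JPP|JPP|JPP|JPP with '|' between the halves:

JPP|JPP|JPP|JPP|JPP|JPP|JPP|JPP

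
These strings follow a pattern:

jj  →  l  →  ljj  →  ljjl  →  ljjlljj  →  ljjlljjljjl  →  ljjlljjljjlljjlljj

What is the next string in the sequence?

ljjlljjljjlljjlljjljjlljjljjl

From term 3 onward, concatenate the last term with the second-to-last: l·jj = ljj, ljj·l = ljjl, …
So term 8 is ljjlljjljjlljjlljj·ljjlljjljjl.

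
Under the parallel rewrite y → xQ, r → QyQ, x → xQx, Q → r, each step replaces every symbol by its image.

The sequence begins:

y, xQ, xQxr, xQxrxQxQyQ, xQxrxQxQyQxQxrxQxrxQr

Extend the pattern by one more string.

φ(xQxrxQxQyQxQxrxQxrxQr) expands symbol-by-symbol to xQx r xQx QyQ xQx r xQx r xQ r xQx r xQx QyQ xQx r xQx QyQ xQx r QyQ; joining the 21 pieces gives the next term.

xQxrxQxQyQxQxrxQxrxQrxQxrxQxQyQxQxrxQxQyQxQxrQyQ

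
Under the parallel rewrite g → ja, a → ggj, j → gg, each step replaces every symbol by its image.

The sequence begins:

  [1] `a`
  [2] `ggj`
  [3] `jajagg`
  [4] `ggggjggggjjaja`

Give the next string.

Replace each of the 14 characters of ggggjggggjjaja in place — ja ja ja ja gg ja ja ja ja gg gg ggj gg ggj — and concatenate.

jajajajaggjajajajaggggggjggggj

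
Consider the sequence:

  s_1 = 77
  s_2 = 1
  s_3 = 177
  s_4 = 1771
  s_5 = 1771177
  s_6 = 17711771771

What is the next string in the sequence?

This is a Fibonacci-style word recurrence s(k) = s(k−1)·s(k−2): e.g. 1·77 = 177.
The next term joins 17711771771 and 1771177.

177117717711771177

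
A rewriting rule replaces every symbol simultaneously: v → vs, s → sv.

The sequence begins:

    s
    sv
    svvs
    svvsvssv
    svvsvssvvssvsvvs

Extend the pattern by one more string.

Replace each of the 16 characters of svvsvssvvssvsvvs in place — sv vs vs sv vs sv sv vs vs sv sv vs sv vs vs sv — and concatenate.

svvsvssvvssvsvvsvssvsvvssvvsvssv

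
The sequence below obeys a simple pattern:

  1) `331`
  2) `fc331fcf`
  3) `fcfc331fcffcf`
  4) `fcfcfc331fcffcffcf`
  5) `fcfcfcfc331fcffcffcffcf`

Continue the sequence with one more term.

fcfcfcfcfc331fcffcffcffcffcf

Every step adds fc to the front and fcf to the end of the previous string.
So the next term is fc·fcfcfcfc331fcffcffcffcf·fcf.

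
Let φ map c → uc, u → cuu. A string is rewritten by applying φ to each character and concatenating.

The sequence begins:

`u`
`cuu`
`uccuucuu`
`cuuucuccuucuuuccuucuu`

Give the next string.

Replace each of the 21 characters of cuuucuccuucuuuccuucuu in place — uc cuu cuu cuu uc cuu uc uc cuu cuu uc cuu cuu cuu uc uc cuu cuu uc cuu cuu — and concatenate.

uccuucuucuuuccuuucuccuucuuuccuucuucuuucuccuucuuuccuucuu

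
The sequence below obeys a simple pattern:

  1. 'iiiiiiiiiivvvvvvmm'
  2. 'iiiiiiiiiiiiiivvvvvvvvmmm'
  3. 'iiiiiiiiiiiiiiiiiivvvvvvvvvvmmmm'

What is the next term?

iiiiiiiiiiiiiiiiiiiiiivvvvvvvvvvvvmmmmm

Term n consists of 4n+2 i's, followed by 2n+2 v's, followed by n m's, where the shown terms are n = 2, 3, 4.
Setting n = 5 gives 22, 12, 5 characters in each block.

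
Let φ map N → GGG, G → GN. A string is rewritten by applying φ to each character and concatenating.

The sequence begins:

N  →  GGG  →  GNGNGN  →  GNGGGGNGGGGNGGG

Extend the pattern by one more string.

GNGGGGNGNGNGNGGGGNGNGNGNGGGGNGNGN

Replace each of the 15 characters of GNGGGGNGGGGNGGG in place — GN GGG GN GN GN GN GGG GN GN GN GN GGG GN GN GN — and concatenate.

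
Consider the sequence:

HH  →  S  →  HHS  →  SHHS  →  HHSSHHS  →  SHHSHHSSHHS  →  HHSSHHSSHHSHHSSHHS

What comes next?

SHHSHHSSHHSHHSSHHSSHHSHHSSHHS

This is a Fibonacci-style word recurrence s(k) = s(k−2)·s(k−1): e.g. HH·S = HHS.
The next term joins SHHSHHSSHHS and HHSSHHSSHHSHHSSHHS.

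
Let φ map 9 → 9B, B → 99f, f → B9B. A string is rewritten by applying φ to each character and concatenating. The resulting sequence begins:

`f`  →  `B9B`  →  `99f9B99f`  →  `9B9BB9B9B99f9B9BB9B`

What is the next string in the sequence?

Applying the rule to each of the 19 symbols of 9B9BB9B9B99f9B9BB9B gives the pieces 9B 99f 9B 99f 99f 9B 99f 9B 99f 9B 9B B9B 9B 99f 9B 99f 99f 9B 99f, which concatenate to the answer.

9B99f9B99f99f9B99f9B99f9B9BB9B9B99f9B99f99f9B99f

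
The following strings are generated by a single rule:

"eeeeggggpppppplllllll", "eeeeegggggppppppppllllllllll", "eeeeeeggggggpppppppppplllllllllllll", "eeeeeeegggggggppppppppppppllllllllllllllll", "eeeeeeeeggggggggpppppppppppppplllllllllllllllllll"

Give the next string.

eeeeeeeeegggggggggppppppppppppppppllllllllllllllllllllll

Reading off run lengths: e runs 4, 5, 6, 7, 8; g runs 4, 5, 6, 7, 8; p runs 6, 8, 10, 12, 14; l runs 7, 10, 13, 16, 19 — each is linear in n, where the shown terms are n = 2, 3, 4, 5, 6.
At n = 7 the blocks have lengths 9, 9, 16, 22.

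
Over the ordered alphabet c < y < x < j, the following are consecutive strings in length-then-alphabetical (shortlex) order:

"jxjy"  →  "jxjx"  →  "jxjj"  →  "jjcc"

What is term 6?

Stepping forward 2 times from jjcc: jjcc → jjcy, then the target.

jjcx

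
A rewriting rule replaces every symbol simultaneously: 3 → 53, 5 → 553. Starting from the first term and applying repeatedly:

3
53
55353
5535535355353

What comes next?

5535535355355353553535535535355353

Applying the rule to each of the 13 symbols of 5535535355353 gives the pieces 553 553 53 553 553 53 553 53 553 553 53 553 53, which concatenate to the answer.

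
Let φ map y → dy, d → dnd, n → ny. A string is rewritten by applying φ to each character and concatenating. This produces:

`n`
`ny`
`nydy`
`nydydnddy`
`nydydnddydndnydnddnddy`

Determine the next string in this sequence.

nydydnddydndnydnddnddydndnydndnydydndnydnddndnydnddnddy

Applying the rule to each of the 22 symbols of nydydnddydndnydnddnddy gives the pieces ny dy dnd dy dnd ny dnd dnd dy dnd ny dnd ny dy dnd ny dnd dnd ny dnd dnd dy, which concatenate to the answer.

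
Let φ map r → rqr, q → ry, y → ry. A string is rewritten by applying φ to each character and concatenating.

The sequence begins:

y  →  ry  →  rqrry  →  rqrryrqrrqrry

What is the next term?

Applying the rule to each of the 13 symbols of rqrryrqrrqrry gives the pieces rqr ry rqr rqr ry rqr ry rqr rqr ry rqr rqr ry, which concatenate to the answer.

rqrryrqrrqrryrqrryrqrrqrryrqrrqrry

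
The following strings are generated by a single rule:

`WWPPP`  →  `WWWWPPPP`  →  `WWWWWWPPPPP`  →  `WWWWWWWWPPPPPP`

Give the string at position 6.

Term n consists of 2n W's, followed by n+2 P's (n = 1, 2, …).
At n = 6 the blocks have lengths 12, 8.

WWWWWWWWWWWWPPPPPPPP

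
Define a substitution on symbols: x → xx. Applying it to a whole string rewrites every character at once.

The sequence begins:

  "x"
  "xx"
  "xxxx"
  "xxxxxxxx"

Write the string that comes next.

xxxxxxxxxxxxxxxx

Rewriting each symbol of xxxxxxxx: x→xx, x→xx, x→xx, x→xx, x→xx, x→xx, x→xx, x→xx, which concatenates to xx xx xx xx xx xx xx xx.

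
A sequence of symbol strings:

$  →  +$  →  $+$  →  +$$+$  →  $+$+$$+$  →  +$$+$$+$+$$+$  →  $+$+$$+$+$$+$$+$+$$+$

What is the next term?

Each term (from the third on) is the two preceding terms concatenated in order: term 3 = $·+$ = $+$.
Continuing: +$$+$$+$+$$+$ · $+$+$$+$+$$+$$+$+$$+$ gives term 8.

+$$+$$+$+$$+$$+$+$$+$+$$+$$+$+$$+$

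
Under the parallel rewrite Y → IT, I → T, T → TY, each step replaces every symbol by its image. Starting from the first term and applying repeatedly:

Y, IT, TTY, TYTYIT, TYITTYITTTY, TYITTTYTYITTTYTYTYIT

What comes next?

Replace each of the 20 characters of TYITTTYTYITTTYTYTYIT in place — TY IT T TY TY TY IT TY IT T TY TY TY IT TY IT TY IT T TY — and concatenate.

TYITTTYTYTYITTYITTTYTYTYITTYITTYITTTY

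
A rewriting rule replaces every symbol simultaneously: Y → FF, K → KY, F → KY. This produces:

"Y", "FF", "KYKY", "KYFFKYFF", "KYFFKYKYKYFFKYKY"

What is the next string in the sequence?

Replace each of the 16 characters of KYFFKYKYKYFFKYKY in place — KY FF KY KY KY FF KY FF KY FF KY KY KY FF KY FF — and concatenate.

KYFFKYKYKYFFKYFFKYFFKYKYKYFFKYFF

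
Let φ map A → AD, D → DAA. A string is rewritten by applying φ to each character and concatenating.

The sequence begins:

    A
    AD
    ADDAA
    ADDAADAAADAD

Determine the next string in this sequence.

ADDAADAAADADDAAADADADDAAADDAA

Expanding ADDAADAAADAD: A→AD, D→DAA, D→DAA, A→AD, A→AD, D→DAA, A→AD, A→AD, A→AD, D→DAA, A→AD, D→DAA. Concatenated: AD DAA DAA AD AD DAA AD AD AD DAA AD DAA.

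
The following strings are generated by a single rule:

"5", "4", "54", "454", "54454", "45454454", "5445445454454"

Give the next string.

454544545445445454454

Each term (from the third on) is the two preceding terms concatenated in order: term 3 = 5·4 = 54.
So term 8 is 45454454·5445445454454.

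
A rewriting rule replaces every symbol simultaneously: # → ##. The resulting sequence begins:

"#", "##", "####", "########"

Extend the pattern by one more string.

################

Expanding ########: #→##, #→##, #→##, #→##, #→##, #→##, #→##, #→##. Concatenated: ## ## ## ## ## ## ## ##.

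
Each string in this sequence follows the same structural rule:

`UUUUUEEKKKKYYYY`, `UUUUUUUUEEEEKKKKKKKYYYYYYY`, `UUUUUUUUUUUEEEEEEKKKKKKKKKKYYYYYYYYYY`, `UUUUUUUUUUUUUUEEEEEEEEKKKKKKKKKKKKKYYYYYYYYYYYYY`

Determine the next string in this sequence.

Reading off run lengths: U runs 5, 8, 11, 14; E runs 2, 4, 6, 8; K runs 4, 7, 10, 13; Y runs 4, 7, 10, 13 — each is linear in n, where the shown terms are n = 2, 3, 4, 5.
At n = 6 the blocks have lengths 17, 10, 16, 16.

UUUUUUUUUUUUUUUUUEEEEEEEEEEKKKKKKKKKKKKKKKKYYYYYYYYYYYYYYYY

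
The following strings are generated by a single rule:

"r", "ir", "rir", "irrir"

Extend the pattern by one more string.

From term 3 onward, concatenate the second-to-last term with the last: r·ir = rir, ir·rir = irrir, …
So term 5 is rir·irrir.

ririrrir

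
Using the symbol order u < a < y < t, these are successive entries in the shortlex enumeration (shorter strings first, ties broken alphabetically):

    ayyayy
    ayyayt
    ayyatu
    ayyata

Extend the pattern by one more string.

ayyaty

Treat ayyata as a base-4 numeral over the given alphabet and add one, carrying through any trailing t's.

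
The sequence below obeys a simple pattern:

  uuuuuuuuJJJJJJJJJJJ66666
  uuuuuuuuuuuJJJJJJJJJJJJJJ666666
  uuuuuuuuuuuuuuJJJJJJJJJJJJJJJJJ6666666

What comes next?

Each string has the form u^{3n-1} J^{3n+2} 6^{n+2}, where the shown terms are n = 3, 4, 5.
For the next term, n = 6, so the run lengths are 17, 20, 8.

uuuuuuuuuuuuuuuuuJJJJJJJJJJJJJJJJJJJJ66666666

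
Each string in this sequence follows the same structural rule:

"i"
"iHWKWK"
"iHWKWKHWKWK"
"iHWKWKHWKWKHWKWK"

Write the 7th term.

Every step adds HWKWK to the end: s(k+1) = s(k)·HWKWK.
From iHWKWKHWKWKHWKWK, 3 further steps: iHWKWKHWKWKHWKWK → iHWKWKHWKWKHWKWKHWKWK → iHWKWKHWKWKHWKWKHWKWKHWKWK → (answer).

iHWKWKHWKWKHWKWKHWKWKHWKWKHWKWK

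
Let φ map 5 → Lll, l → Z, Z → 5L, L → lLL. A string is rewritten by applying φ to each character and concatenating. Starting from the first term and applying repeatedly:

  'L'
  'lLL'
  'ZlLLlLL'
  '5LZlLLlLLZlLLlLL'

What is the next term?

φ(5LZlLLlLLZlLLlLL) expands symbol-by-symbol to Lll lLL 5L Z lLL lLL Z lLL lLL 5L Z lLL lLL Z lLL lLL; joining the 16 pieces gives the next term.

LlllLL5LZlLLlLLZlLLlLL5LZlLLlLLZlLLlLL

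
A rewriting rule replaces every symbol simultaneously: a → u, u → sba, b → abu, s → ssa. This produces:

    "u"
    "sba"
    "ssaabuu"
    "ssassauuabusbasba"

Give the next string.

ssassaussassausbasbauabusbassaabuussaabuu

φ(ssassauuabusbasba) expands symbol-by-symbol to ssa ssa u ssa ssa u sba sba u abu sba ssa abu u ssa abu u; joining the 17 pieces gives the next term.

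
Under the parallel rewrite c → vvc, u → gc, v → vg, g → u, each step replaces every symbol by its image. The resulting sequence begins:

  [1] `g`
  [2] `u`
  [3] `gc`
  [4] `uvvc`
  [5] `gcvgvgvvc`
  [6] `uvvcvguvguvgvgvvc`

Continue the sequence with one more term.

Replace each of the 17 characters of uvvcvguvguvgvgvvc in place — gc vg vg vvc vg u gc vg u gc vg u vg u vg vg vvc — and concatenate.

gcvgvgvvcvgugcvgugcvguvguvgvgvvc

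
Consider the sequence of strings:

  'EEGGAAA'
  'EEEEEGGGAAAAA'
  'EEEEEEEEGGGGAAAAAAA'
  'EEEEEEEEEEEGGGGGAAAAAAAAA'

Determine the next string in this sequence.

EEEEEEEEEEEEEEGGGGGGAAAAAAAAAAA

Term n consists of 3n-1 E's, followed by n+1 G's, followed by 2n+1 A's (n = 1, 2, …).
Setting n = 5 gives 14, 6, 11 characters in each block.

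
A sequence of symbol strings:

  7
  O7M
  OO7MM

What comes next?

OOO7MMM

Each term wraps the previous one in O on the left and M on the right.
So the next term is O·OO7MM·M.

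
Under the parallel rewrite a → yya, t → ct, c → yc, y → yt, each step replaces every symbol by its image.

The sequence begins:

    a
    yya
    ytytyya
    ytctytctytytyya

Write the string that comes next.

φ(ytctytctytytyya) expands symbol-by-symbol to yt ct yc ct yt ct yc ct yt ct yt ct yt yt yya; joining the 15 pieces gives the next term.

ytctycctytctycctytctytctytytyya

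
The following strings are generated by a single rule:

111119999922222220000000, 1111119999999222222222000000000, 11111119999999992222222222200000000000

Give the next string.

111111119999999999922222222222220000000000000

Term n consists of n+2 1's, followed by 2n-1 9's, followed by 2n+1 2's, followed by 2n+1 0's, where the shown terms are n = 3, 4, 5.
At n = 6 the blocks have lengths 8, 11, 13, 13.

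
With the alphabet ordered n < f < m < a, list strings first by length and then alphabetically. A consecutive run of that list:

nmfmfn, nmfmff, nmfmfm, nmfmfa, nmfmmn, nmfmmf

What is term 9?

Continuing the enumeration 3 steps past nmfmmf: nmfmmf → nmfmmm → nmfmma → (answer).

nmfman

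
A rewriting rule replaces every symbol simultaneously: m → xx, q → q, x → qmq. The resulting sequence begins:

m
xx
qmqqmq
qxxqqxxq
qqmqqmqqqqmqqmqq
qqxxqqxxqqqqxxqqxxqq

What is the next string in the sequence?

Applying the rule to each of the 20 symbols of qqxxqqxxqqqqxxqqxxqq gives the pieces q q qmq qmq q q qmq qmq q q q q qmq qmq q q qmq qmq q q, which concatenate to the answer.

qqqmqqmqqqqmqqmqqqqqqmqqmqqqqmqqmqqq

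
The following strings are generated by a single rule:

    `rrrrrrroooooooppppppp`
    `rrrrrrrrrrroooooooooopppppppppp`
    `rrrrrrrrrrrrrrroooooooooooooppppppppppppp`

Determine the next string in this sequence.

rrrrrrrrrrrrrrrrrrroooooooooooooooopppppppppppppppp

Reading off run lengths: r runs 7, 11, 15; o runs 7, 10, 13; p runs 7, 10, 13 — each is linear in n, where the shown terms are n = 2, 3, 4.
Setting n = 5 gives 19, 16, 16 characters in each block.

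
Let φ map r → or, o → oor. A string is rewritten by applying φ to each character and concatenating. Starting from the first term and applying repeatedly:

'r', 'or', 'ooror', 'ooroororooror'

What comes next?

Applying the rule to each of the 13 symbols of ooroororooror gives the pieces oor oor or oor oor or oor or oor oor or oor or, which concatenate to the answer.

ooroororooroororoororooroororooror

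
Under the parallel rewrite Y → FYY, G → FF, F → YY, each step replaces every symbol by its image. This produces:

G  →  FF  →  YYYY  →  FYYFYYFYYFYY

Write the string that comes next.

YYFYYFYYYYFYYFYYYYFYYFYYYYFYYFYY

Rewriting each symbol of FYYFYYFYYFYY: F→YY, Y→FYY, Y→FYY, F→YY, Y→FYY, Y→FYY, F→YY, Y→FYY, Y→FYY, F→YY, Y→FYY, Y→FYY, which concatenates to YY FYY FYY YY FYY FYY YY FYY FYY YY FYY FYY.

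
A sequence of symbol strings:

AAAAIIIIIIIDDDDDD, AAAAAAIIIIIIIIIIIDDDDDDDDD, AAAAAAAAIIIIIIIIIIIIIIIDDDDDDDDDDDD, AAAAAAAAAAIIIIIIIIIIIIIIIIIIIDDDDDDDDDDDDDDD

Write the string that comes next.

The n-th term is 2n A's then 4n-1 I's then 3n D's, where the shown terms are n = 2, 3, 4, 5.
Setting n = 6 gives 12, 23, 18 characters in each block.

AAAAAAAAAAAAIIIIIIIIIIIIIIIIIIIIIIIDDDDDDDDDDDDDDDDDD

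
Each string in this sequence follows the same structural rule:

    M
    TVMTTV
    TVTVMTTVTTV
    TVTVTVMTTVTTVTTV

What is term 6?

s(k+1) = TV·s(k)·TTV, so each term gains TV as a prefix and TTV as a suffix.
From TVTVTVMTTVTTVTTV, 2 further steps: TVTVTVMTTVTTVTTV → TVTVTVTVMTTVTTVTTVTTV → (answer).

TVTVTVTVTVMTTVTTVTTVTTVTTV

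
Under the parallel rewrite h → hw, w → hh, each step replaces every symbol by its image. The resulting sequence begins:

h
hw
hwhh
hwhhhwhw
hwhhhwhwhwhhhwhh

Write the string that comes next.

hwhhhwhwhwhhhwhhhwhhhwhwhwhhhwhw

φ(hwhhhwhwhwhhhwhh) expands symbol-by-symbol to hw hh hw hw hw hh hw hh hw hh hw hw hw hh hw hw; joining the 16 pieces gives the next term.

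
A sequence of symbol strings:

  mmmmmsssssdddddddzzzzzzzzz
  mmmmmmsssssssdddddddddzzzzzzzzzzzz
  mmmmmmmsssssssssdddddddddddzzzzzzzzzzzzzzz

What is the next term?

The n-th term is n+2 m's then 2n-1 s's then 2n+1 d's then 3n z's, where the shown terms are n = 3, 4, 5.
Setting n = 6 gives 8, 11, 13, 18 characters in each block.

mmmmmmmmsssssssssssdddddddddddddzzzzzzzzzzzzzzzzzz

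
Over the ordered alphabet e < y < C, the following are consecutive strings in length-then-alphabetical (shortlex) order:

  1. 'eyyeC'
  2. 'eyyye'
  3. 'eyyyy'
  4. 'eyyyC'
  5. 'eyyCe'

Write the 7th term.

Stepping forward 2 times from eyyCe: eyyCe → eyyCy, then the target.

eyyCC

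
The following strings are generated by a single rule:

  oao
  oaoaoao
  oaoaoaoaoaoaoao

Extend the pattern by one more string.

oaoaoaoaoaoaoaoaoaoaoaoaoaoaoao

Each string is two copies of the previous one joined by 'a'.
So the next term is two copies of oaoaoaoaoaoaoao with 'a' between the halves.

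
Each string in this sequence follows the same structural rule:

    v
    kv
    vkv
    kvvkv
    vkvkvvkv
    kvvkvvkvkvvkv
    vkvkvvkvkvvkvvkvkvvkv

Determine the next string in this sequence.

From term 3 onward, concatenate the second-to-last term with the last: v·kv = vkv, kv·vkv = kvvkv, …
So term 8 is kvvkvvkvkvvkv·vkvkvvkvkvvkvvkvkvvkv.

kvvkvvkvkvvkvvkvkvvkvkvvkvvkvkvvkv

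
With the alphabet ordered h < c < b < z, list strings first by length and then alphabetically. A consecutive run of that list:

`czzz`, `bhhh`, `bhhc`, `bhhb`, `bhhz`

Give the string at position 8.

bhcb

Stepping forward 3 times from bhhz: bhhz → bhch → bhcc, then the target.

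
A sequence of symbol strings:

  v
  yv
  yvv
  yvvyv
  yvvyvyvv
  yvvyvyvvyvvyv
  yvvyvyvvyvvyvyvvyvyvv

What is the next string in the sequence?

yvvyvyvvyvvyvyvvyvyvvyvvyvyvvyvvyv

From term 3 onward, concatenate the last term with the second-to-last: yv·v = yvv, yvv·yv = yvvyv, …
So term 8 is yvvyvyvvyvvyvyvvyvyvv·yvvyvyvvyvvyv.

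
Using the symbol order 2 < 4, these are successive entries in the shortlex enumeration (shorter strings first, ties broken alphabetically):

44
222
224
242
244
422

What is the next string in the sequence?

424

Find the rightmost character of 422 below 4, bump it to the next letter, and reset everything to its right to 2.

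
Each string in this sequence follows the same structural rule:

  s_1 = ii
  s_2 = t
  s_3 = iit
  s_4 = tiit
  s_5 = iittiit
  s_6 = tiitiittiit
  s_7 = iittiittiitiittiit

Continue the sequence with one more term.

tiitiittiitiittiittiitiittiit

This is a Fibonacci-style word recurrence s(k) = s(k−2)·s(k−1): e.g. ii·t = iit.
The next term joins tiitiittiit and iittiittiitiittiit.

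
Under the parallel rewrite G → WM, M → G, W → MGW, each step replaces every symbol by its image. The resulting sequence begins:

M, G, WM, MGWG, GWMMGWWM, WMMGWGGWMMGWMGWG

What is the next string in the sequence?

Rewriting the 16 symbols of WMMGWGGWMMGWMGWG one by one yields MGW G G WM MGW WM WM MGW G G WM MGW G WM MGW WM; concatenated:

MGWGGWMMGWWMWMMGWGGWMMGWGWMMGWWM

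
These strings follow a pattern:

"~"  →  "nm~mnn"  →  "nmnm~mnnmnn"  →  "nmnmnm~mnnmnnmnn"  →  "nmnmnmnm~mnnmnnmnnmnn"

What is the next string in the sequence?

nmnmnmnmnm~mnnmnnmnnmnnmnn

Each term wraps the previous one in nm on the left and mnn on the right.
So the next term is nm·nmnmnmnm~mnnmnnmnnmnn·mnn.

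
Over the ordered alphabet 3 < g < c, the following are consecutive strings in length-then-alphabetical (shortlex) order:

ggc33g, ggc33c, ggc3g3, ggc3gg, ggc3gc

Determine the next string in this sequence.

ggc3c3

The successor of ggc3gc increments the rightmost position that isn't already c and resets every position after it to 3.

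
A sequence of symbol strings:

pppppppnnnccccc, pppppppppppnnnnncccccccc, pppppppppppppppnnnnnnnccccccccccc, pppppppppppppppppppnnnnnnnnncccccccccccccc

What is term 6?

pppppppppppppppppppppppppppnnnnnnnnnnnnncccccccccccccccccccc

Term n consists of 4n-1 p's, followed by 2n-1 n's, followed by 3n-1 c's, where the shown terms are n = 2, 3, 4, 5.
For term 6, n = 7, so the run lengths are 27, 13, 20.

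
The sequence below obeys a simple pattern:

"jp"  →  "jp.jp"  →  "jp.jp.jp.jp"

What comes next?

jp.jp.jp.jp.jp.jp.jp.jp

Every step duplicates the string with '.' between the halves.
One more doubling of jp.jp.jp.jp gives the answer.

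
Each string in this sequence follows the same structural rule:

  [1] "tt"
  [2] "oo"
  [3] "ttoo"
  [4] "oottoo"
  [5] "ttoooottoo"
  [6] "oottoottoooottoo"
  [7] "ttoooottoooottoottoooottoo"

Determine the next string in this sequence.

From term 3 onward, concatenate the second-to-last term with the last: tt·oo = ttoo, oo·ttoo = oottoo, …
The next term joins oottoottoooottoo and ttoooottoooottoottoooottoo.

oottoottoooottoottoooottoooottoottoooottoo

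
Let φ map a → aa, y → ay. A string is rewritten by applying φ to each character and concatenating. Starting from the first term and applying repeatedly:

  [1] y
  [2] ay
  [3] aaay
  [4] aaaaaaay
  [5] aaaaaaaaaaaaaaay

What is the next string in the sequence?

Rewriting the 16 symbols of aaaaaaaaaaaaaaay one by one yields aa aa aa aa aa aa aa aa aa aa aa aa aa aa aa ay; concatenated:

aaaaaaaaaaaaaaaaaaaaaaaaaaaaaaay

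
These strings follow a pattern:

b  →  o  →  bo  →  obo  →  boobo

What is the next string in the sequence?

oboboobo

From term 3 onward, concatenate the second-to-last term with the last: b·o = bo, o·bo = obo, …
The next term joins obo and boobo.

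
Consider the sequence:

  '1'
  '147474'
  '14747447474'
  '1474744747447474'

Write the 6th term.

Every step adds 47474 to the end: s(k+1) = s(k)·47474.
From 1474744747447474, 2 further steps: 1474744747447474 → 147474474744747447474 → (answer).

14747447474474744747447474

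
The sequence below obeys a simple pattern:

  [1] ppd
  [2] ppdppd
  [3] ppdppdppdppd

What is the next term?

s(k+1) = s(k)·s(k) — each term doubles the last.
So the next term is two copies of ppdppdppdppd.

ppdppdppdppdppdppdppdppd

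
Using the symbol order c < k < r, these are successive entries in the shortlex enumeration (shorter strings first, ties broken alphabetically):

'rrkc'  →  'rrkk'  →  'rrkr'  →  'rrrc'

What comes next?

The successor of rrrc increments the rightmost position that isn't already r and resets every position after it to c.

rrrk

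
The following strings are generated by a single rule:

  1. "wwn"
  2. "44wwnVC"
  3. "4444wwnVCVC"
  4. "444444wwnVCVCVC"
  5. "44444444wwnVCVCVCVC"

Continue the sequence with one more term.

s(k+1) = 44·s(k)·VC, so each term gains 44 as a prefix and VC as a suffix.
Applying this once more to 44444444wwnVCVCVCVC:

4444444444wwnVCVCVCVCVC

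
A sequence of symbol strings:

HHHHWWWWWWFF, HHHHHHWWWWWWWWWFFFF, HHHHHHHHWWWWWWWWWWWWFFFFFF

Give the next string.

HHHHHHHHHHWWWWWWWWWWWWWWWFFFFFFFF

Each string has the form H^{2n} W^{3n} F^{2n-2}, where the shown terms are n = 2, 3, 4.
At n = 5 the blocks have lengths 10, 15, 8.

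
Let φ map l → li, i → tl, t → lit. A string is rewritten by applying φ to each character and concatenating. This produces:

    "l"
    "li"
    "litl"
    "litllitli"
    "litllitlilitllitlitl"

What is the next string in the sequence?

Applying the rule to each of the 20 symbols of litllitlilitllitlitl gives the pieces li tl lit li li tl lit li tl li tl lit li li tl lit li tl lit li, which concatenate to the answer.

litllitlilitllitlitllitllitlilitllitlitllitli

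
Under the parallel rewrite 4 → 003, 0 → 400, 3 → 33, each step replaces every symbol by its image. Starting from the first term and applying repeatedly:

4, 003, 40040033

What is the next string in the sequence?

0034004000034004003333

Apply φ to 40040033 symbol by symbol: 4→003, 0→400, 0→400, 4→003, 0→400, 0→400, 3→33, 3→33; joined: 003 400 400 003 400 400 33 33.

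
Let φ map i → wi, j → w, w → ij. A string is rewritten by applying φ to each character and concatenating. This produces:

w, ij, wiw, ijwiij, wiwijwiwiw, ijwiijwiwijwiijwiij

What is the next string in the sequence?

Replace each of the 19 characters of ijwiijwiwijwiijwiij in place — wi w ij wi wi w ij wi ij wi w ij wi wi w ij wi wi w — and concatenate.

wiwijwiwiwijwiijwiwijwiwiwijwiwiw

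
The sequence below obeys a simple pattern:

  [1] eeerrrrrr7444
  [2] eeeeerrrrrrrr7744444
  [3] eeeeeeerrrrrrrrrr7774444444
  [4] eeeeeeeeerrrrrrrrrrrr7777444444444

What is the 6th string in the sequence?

Term n consists of 2n-1 e's, followed by 2n+2 r's, followed by n-1 7's, followed by 2n-1 4's, where the shown terms are n = 2, 3, 4, 5.
For term 6, n = 7, so the run lengths are 13, 16, 6, 13.

eeeeeeeeeeeeerrrrrrrrrrrrrrrr7777774444444444444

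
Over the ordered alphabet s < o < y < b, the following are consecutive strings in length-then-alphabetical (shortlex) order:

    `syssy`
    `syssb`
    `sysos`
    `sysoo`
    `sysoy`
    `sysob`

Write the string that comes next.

sysys

The successor of sysob increments the rightmost position that isn't already b and resets every position after it to s.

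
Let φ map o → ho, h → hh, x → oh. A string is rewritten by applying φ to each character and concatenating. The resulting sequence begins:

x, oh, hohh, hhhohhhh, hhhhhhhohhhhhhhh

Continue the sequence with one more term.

Applying the rule to each of the 16 symbols of hhhhhhhohhhhhhhh gives the pieces hh hh hh hh hh hh hh ho hh hh hh hh hh hh hh hh, which concatenate to the answer.

hhhhhhhhhhhhhhhohhhhhhhhhhhhhhhh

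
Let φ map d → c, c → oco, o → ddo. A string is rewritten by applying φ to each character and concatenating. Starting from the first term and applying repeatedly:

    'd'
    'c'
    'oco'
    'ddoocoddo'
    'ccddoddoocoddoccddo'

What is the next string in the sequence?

ocoococcddoccddoddoocoddoccddoocoococcddo

Applying the rule to each of the 19 symbols of ccddoddoocoddoccddo gives the pieces oco oco c c ddo c c ddo ddo oco ddo c c ddo oco oco c c ddo, which concatenate to the answer.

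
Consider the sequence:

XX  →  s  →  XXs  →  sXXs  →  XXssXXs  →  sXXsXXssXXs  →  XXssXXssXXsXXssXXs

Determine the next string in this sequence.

Each term (from the third on) is the two preceding terms concatenated in order: term 3 = XX·s = XXs.
Continuing: sXXsXXssXXs · XXssXXssXXsXXssXXs gives term 8.

sXXsXXssXXsXXssXXssXXsXXssXXs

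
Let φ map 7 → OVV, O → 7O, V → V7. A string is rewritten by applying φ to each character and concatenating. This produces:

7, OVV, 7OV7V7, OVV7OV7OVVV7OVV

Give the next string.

Applying the rule to each of the 15 symbols of OVV7OV7OVVV7OVV gives the pieces 7O V7 V7 OVV 7O V7 OVV 7O V7 V7 V7 OVV 7O V7 V7, which concatenate to the answer.

7OV7V7OVV7OV7OVV7OV7V7V7OVV7OV7V7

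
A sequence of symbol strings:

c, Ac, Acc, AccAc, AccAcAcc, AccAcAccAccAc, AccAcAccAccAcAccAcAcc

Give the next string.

AccAcAccAccAcAccAcAccAccAcAccAccAc

From term 3 onward, concatenate the last term with the second-to-last: Ac·c = Acc, Acc·Ac = AccAc, …
The next term joins AccAcAccAccAcAccAcAcc and AccAcAccAccAc.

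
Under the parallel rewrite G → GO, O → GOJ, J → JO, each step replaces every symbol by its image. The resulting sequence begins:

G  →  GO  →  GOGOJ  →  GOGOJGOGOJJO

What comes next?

Rewriting each symbol of GOGOJGOGOJJO: G→GO, O→GOJ, G→GO, O→GOJ, J→JO, G→GO, O→GOJ, G→GO, O→GOJ, J→JO, J→JO, O→GOJ, which concatenates to GO GOJ GO GOJ JO GO GOJ GO GOJ JO JO GOJ.

GOGOJGOGOJJOGOGOJGOGOJJOJOGOJ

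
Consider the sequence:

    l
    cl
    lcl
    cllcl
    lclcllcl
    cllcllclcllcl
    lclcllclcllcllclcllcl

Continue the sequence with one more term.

Each term (from the third on) is the two preceding terms concatenated in order: term 3 = l·cl = lcl.
So term 8 is cllcllclcllcl·lclcllclcllcllclcllcl.

cllcllclcllcllclcllclcllcllclcllcl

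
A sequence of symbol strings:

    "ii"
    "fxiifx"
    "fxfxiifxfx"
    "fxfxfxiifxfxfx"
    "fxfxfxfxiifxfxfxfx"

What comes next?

s(k+1) = fx·s(k)·fx, so each term gains fx as a prefix and fx as a suffix.
So the next term is fx·fxfxfxfxiifxfxfxfx·fx.

fxfxfxfxfxiifxfxfxfxfx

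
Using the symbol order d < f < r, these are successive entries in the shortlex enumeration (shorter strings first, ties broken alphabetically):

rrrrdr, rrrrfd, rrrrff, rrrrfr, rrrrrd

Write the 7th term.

rrrrrr

Continuing the enumeration 2 steps past rrrrrd: rrrrrd → rrrrrf → (answer).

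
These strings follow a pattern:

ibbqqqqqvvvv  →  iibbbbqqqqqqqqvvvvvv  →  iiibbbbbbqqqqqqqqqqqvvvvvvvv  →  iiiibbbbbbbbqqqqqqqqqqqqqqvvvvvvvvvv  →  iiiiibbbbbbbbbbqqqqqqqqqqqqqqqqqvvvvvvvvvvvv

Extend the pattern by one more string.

The n-th term is n i's then 2n b's then 3n+2 q's then 2n+2 v's (n = 1, 2, …).
At n = 6 the blocks have lengths 6, 12, 20, 14.

iiiiiibbbbbbbbbbbbqqqqqqqqqqqqqqqqqqqqvvvvvvvvvvvvvv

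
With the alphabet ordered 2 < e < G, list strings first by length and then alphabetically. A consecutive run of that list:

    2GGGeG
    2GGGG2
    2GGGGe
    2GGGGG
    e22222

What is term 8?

e222e2

Continuing the enumeration 3 steps past e22222: e22222 → e2222e → e2222G → (answer).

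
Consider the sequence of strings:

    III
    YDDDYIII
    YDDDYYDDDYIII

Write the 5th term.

Each term is the previous one with YDDDY prepended.
From YDDDYYDDDYIII, 2 further steps: YDDDYYDDDYIII → YDDDYYDDDYYDDDYIII → (answer).

YDDDYYDDDYYDDDYYDDDYIII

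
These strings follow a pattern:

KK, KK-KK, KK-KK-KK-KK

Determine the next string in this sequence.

Each string is two copies of the previous one joined by '-'.
Doubling KK-KK-KK-KK with '-' between the halves:

KK-KK-KK-KK-KK-KK-KK-KK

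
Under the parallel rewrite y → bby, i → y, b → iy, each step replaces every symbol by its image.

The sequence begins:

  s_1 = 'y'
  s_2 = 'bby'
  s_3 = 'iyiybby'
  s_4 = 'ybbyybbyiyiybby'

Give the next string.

Replace each of the 15 characters of ybbyybbyiyiybby in place — bby iy iy bby bby iy iy bby y bby y bby iy iy bby — and concatenate.

bbyiyiybbybbyiyiybbyybbyybbyiyiybby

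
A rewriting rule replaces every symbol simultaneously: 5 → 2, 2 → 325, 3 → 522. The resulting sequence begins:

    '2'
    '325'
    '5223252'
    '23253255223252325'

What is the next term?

Rewriting the 17 symbols of 23253255223252325 one by one yields 325 522 325 2 522 325 2 2 325 325 522 325 2 325 522 325 2; concatenated:

32552232525223252232532552232523255223252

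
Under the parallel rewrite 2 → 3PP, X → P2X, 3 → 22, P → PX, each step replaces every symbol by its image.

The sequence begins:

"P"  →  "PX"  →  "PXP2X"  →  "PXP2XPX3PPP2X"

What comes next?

Replace each of the 13 characters of PXP2XPX3PPP2X in place — PX P2X PX 3PP P2X PX P2X 22 PX PX PX 3PP P2X — and concatenate.

PXP2XPX3PPP2XPXP2X22PXPXPX3PPP2X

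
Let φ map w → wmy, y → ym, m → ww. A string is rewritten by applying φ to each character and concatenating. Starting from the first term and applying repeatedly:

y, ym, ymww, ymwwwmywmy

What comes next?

Expanding ymwwwmywmy: y→ym, m→ww, w→wmy, w→wmy, w→wmy, m→ww, y→ym, w→wmy, m→ww, y→ym. Concatenated: ym ww wmy wmy wmy ww ym wmy ww ym.

ymwwwmywmywmywwymwmywwym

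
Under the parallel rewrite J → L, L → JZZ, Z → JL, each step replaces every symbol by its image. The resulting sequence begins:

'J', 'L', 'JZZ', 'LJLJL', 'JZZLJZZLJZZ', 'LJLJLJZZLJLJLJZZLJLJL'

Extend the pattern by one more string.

Replace each of the 21 characters of LJLJLJZZLJLJLJZZLJLJL in place — JZZ L JZZ L JZZ L JL JL JZZ L JZZ L JZZ L JL JL JZZ L JZZ L JZZ — and concatenate.

JZZLJZZLJZZLJLJLJZZLJZZLJZZLJLJLJZZLJZZLJZZ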